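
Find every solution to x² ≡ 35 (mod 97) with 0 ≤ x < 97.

97 ≡ 1 (mod 4), so we find a root by search.
Trying successive values, 36² = 1296 ≡ 35 (mod 97). The other root is 97 − 36 = 61.

36, 61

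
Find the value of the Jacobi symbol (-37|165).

First reduce: -37 ≡ 128 (mod 165).
Pull out 2^7: since 165 ≡ 5 (mod 8), (2/165) = -1, so (2/165)^7 = -1.
Reached (1/165) = 1. Collecting the sign flips along the way, the symbol is -1.

-1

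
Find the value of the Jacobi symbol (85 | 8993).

0

Reciprocity: 85 ≡ 1 and 8993 ≡ 1 (mod 4), so (85/8993) = +(8993/85).
Reduce top mod 85: now compute (68/85).
Pull out 2^2: since 85 ≡ 5 (mod 8), (2/85) = -1, so (2/85)^2 = +1.
Reciprocity: 17 ≡ 1 and 85 ≡ 1 (mod 4), so (17/85) = +(85/17).
Reduce top mod 17: now compute (0/17).
Top reduces to 0: gcd > 1, so the symbol is 0.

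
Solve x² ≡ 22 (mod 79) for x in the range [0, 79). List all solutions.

Since 79 ≡ 3 (mod 4), a square root of 22 is 22^((79+1)/4) = 22^20 mod 79.
Repeated squaring: 22^2≡10, 22^4≡21, 22^8≡46, 22^16≡62 (mod 79).
22^20 = 22^(16+4) ≡ 38 (mod 79).
Check: 38² = 1444 ≡ 22 (mod 79). The two roots are 38 and 41.

38, 41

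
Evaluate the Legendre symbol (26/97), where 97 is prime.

-1

Pull out 2: since 97 ≡ 1 (mod 8), (2/97) = +1.
Reciprocity: 13 ≡ 1 and 97 ≡ 1 (mod 4), so (13/97) = +(97/13).
Reduce top mod 13: now compute (6/13).
Pull out 2: since 13 ≡ 5 (mod 8), (2/13) = -1.
Reciprocity: 3 ≡ 3 and 13 ≡ 1 (mod 4), so (3/13) = +(13/3).
Reduce top mod 3: now compute (1/3).
Reached (1/3) = 1. Collecting the sign flips along the way, the symbol is -1.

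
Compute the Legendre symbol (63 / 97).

-1

Euler's criterion: (63/97) ≡ 63^48 (mod 97).
63^2 ≡ 89 (mod 97)
63^4 ≡ 64 (mod 97)
63^8 ≡ 22 (mod 97)
63^16 ≡ 96 (mod 97)
63^32 ≡ 1 (mod 97)
63^48 = 63^(32+16) ≡ 96 (mod 97).
Result is 96 ≡ −1, so (63/97) = −1.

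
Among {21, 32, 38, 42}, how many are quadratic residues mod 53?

(21/53) = -1 → non-residue.
(32/53) = -1 → non-residue.
(38/53) = +1 → QR.
(42/53) = +1 → QR.
Total quadratic residues among the 4: 2.

2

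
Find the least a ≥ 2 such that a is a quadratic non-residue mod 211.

(2/211) = −1, so 2 is the smallest positive non-residue mod 211.

2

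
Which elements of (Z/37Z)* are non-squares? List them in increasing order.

2,5,6,8,13,14,15,17,18,19,20,22,23,24,29,31,32,35

Square k = 1,…,18 (k and 37−k give the same square):
1²=1, 2²=4, 3²=9, 4²=16, 5²=25, 6²=36, 7²≡12, 8²≡27, 9²≡7, 10²≡26, 11²≡10, 12²≡33, 13²≡21, 14²≡11, 15²≡3, 16²≡34, 17²≡30, 18²≡28 (mod 37).
The residues are {1, 3, 4, 7, 9, 10, 11, 12, 16, 21, 25, 26, 27, 28, 30, 33, 34, 36}; the non-residues are the remaining 18 nonzero classes.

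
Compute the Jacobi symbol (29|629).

Reciprocity: 29 ≡ 1 and 629 ≡ 1 (mod 4), so (29/629) = +(629/29).
Reduce top mod 29: now compute (20/29).
Pull out 2^2: since 29 ≡ 5 (mod 8), (2/29) = -1, so (2/29)^2 = +1.
Reciprocity: 5 ≡ 1 and 29 ≡ 1 (mod 4), so (5/29) = +(29/5).
Reduce top mod 5: now compute (4/5).
Pull out 2^2: since 5 ≡ 5 (mod 8), (2/5) = -1, so (2/5)^2 = +1.
Reached (1/5) = 1. Collecting the sign flips along the way, the symbol is +1.

1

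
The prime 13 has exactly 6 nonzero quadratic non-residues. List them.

2 5 6 7 8 11

Square k = 1,…,6 (k and 13−k give the same square):
1²=1, 2²=4, 3²=9, 4²≡3, 5²≡12, 6²≡10 (mod 13).
The residues are {1, 3, 4, 9, 10, 12}; the non-residues are the remaining 6 nonzero classes.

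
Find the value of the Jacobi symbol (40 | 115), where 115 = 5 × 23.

0

Pull out 2^3: since 115 ≡ 3 (mod 8), (2/115) = -1, so (2/115)^3 = -1.
Reciprocity: 5 ≡ 1 and 115 ≡ 3 (mod 4), so (5/115) = +(115/5).
Reduce top mod 5: now compute (0/5).
Top reduces to 0: gcd > 1, so the symbol is 0.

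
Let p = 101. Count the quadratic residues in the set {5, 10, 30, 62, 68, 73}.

3

(5/101) = +1 → QR.
(10/101) = -1 → non-residue.
(30/101) = +1 → QR.
(62/101) = -1 → non-residue.
(68/101) = +1 → QR.
(73/101) = -1 → non-residue.
Total quadratic residues among the 6: 3.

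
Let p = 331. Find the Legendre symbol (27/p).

-1

Reciprocity: 27 ≡ 3 and 331 ≡ 3 (mod 4), so (27/331) = −(331/27).
Reduce top mod 27: now compute (7/27).
Reciprocity: 7 ≡ 3 and 27 ≡ 3 (mod 4), so (7/27) = −(27/7).
Reduce top mod 7: now compute (6/7).
Pull out 2: since 7 ≡ 7 (mod 8), (2/7) = +1.
Reciprocity: 3 ≡ 3 and 7 ≡ 3 (mod 4), so (3/7) = −(7/3).
Reduce top mod 3: now compute (1/3).
Reached (1/3) = 1. Collecting the sign flips along the way, the symbol is -1.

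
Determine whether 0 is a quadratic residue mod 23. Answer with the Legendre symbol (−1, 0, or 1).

0

Top reduces to 0: gcd > 1, so the symbol is 0.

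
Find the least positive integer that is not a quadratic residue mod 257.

3

(2/257) = +1, so 2 is a residue.
(3/257) = −1, so 3 is the smallest positive non-residue mod 257.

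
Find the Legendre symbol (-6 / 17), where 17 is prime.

First reduce: -6 ≡ 11 (mod 17).
Reciprocity: 11 ≡ 3 and 17 ≡ 1 (mod 4), so (11/17) = +(17/11).
Reduce top mod 11: now compute (6/11).
Pull out 2: since 11 ≡ 3 (mod 8), (2/11) = -1.
Reciprocity: 3 ≡ 3 and 11 ≡ 3 (mod 4), so (3/11) = −(11/3).
Reduce top mod 3: now compute (2/3).
Pull out 2: since 3 ≡ 3 (mod 8), (2/3) = -1.
Reached (1/3) = 1. Collecting the sign flips along the way, the symbol is -1.

-1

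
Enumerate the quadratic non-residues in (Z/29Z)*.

Square k = 1,…,14 (k and 29−k give the same square):
1²=1, 2²=4, 3²=9, 4²=16, 5²=25, 6²≡7, 7²≡20, 8²≡6, 9²≡23, 10²≡13, 11²≡5, 12²≡28, 13²≡24, 14²≡22 (mod 29).
The residues are {1, 4, 5, 6, 7, 9, 13, 16, 20, 22, 23, 24, 25, 28}; the non-residues are the remaining 14 nonzero classes.

2,3,8,10,11,12,14,15,17,18,19,21,26,27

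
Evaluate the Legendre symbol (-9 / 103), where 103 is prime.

-1

First reduce: -9 ≡ 94 (mod 103).
Pull out 2: since 103 ≡ 7 (mod 8), (2/103) = +1.
Reciprocity: 47 ≡ 3 and 103 ≡ 3 (mod 4), so (47/103) = −(103/47).
Reduce top mod 47: now compute (9/47).
Reciprocity: 9 ≡ 1 and 47 ≡ 3 (mod 4), so (9/47) = +(47/9).
Reduce top mod 9: now compute (2/9).
Pull out 2: since 9 ≡ 1 (mod 8), (2/9) = +1.
Reached (1/9) = 1. Collecting the sign flips along the way, the symbol is -1.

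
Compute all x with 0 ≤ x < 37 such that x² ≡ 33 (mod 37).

12, 25

37 ≡ 1 (mod 4), so we find a root by search.
Trying successive values, 12² = 144 ≡ 33 (mod 37). The other root is 37 − 12 = 25.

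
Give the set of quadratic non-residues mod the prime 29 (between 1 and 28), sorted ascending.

2, 3, 8, 10, 11, 12, 14, 15, 17, 18, 19, 21, 26, 27

Square k = 1,…,14 (k and 29−k give the same square):
1²=1, 2²=4, 3²=9, 4²=16, 5²=25, 6²≡7, 7²≡20, 8²≡6, 9²≡23, 10²≡13, 11²≡5, 12²≡28, 13²≡24, 14²≡22 (mod 29).
The residues are {1, 4, 5, 6, 7, 9, 13, 16, 20, 22, 23, 24, 25, 28}; the non-residues are the remaining 14 nonzero classes.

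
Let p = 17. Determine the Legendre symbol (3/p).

Euler's criterion: (3/17) ≡ 3^8 (mod 17).
3^2 ≡ 9 (mod 17)
3^4 ≡ 13 (mod 17)
3^8 ≡ 16 (mod 17)
3^8 = 3^(8) ≡ 16 (mod 17).
Result is 16 ≡ −1, so (3/17) = −1.

-1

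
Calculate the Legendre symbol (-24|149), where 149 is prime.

1

First reduce: -24 ≡ 125 (mod 149).
Reciprocity: 125 ≡ 1 and 149 ≡ 1 (mod 4), so (125/149) = +(149/125).
Reduce top mod 125: now compute (24/125).
Pull out 2^3: since 125 ≡ 5 (mod 8), (2/125) = -1, so (2/125)^3 = -1.
Reciprocity: 3 ≡ 3 and 125 ≡ 1 (mod 4), so (3/125) = +(125/3).
Reduce top mod 3: now compute (2/3).
Pull out 2: since 3 ≡ 3 (mod 8), (2/3) = -1.
Reached (1/3) = 1. Collecting the sign flips along the way, the symbol is +1.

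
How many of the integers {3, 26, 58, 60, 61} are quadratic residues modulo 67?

(3/67) = -1 → non-residue.
(26/67) = +1 → QR.
(58/67) = -1 → non-residue.
(60/67) = +1 → QR.
(61/67) = -1 → non-residue.
Total quadratic residues among the 5: 2.

2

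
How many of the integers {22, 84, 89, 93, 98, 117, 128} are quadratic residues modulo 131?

(22/131) = -1 → non-residue.
(84/131) = +1 → QR.
(89/131) = +1 → QR.
(93/131) = -1 → non-residue.
(98/131) = -1 → non-residue.
(117/131) = +1 → QR.
(128/131) = -1 → non-residue.
Total quadratic residues among the 7: 3.

3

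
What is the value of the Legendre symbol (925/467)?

-1

First reduce: 925 ≡ 458 (mod 467).
Pull out 2: since 467 ≡ 3 (mod 8), (2/467) = -1.
Reciprocity: 229 ≡ 1 and 467 ≡ 3 (mod 4), so (229/467) = +(467/229).
Reduce top mod 229: now compute (9/229).
Reciprocity: 9 ≡ 1 and 229 ≡ 1 (mod 4), so (9/229) = +(229/9).
Reduce top mod 9: now compute (4/9).
Pull out 2^2: since 9 ≡ 1 (mod 8), (2/9) = +1, so (2/9)^2 = +1.
Reached (1/9) = 1. Collecting the sign flips along the way, the symbol is -1.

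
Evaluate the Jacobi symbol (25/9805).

0

Reciprocity: 25 ≡ 1 and 9805 ≡ 1 (mod 4), so (25/9805) = +(9805/25).
Reduce top mod 25: now compute (5/25).
Reciprocity: 5 ≡ 1 and 25 ≡ 1 (mod 4), so (5/25) = +(25/5).
Reduce top mod 5: now compute (0/5).
Top reduces to 0: gcd > 1, so the symbol is 0.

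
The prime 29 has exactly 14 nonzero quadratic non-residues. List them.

2,3,8,10,11,12,14,15,17,18,19,21,26,27

Square k = 1,…,14 (k and 29−k give the same square):
1²=1, 2²=4, 3²=9, 4²=16, 5²=25, 6²≡7, 7²≡20, 8²≡6, 9²≡23, 10²≡13, 11²≡5, 12²≡28, 13²≡24, 14²≡22 (mod 29).
The residues are {1, 4, 5, 6, 7, 9, 13, 16, 20, 22, 23, 24, 25, 28}; the non-residues are the remaining 14 nonzero classes.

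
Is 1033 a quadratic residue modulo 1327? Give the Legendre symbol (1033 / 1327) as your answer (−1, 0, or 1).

Reciprocity: 1033 ≡ 1 and 1327 ≡ 3 (mod 4), so (1033/1327) = +(1327/1033).
Reduce top mod 1033: now compute (294/1033).
Pull out 2: since 1033 ≡ 1 (mod 8), (2/1033) = +1.
Reciprocity: 147 ≡ 3 and 1033 ≡ 1 (mod 4), so (147/1033) = +(1033/147).
Reduce top mod 147: now compute (4/147).
Pull out 2^2: since 147 ≡ 3 (mod 8), (2/147) = -1, so (2/147)^2 = +1.
Reached (1/147) = 1. Collecting the sign flips along the way, the symbol is +1.

1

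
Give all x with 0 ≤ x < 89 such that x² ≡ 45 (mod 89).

89 ≡ 1 (mod 4), so we find a root by search.
Trying successive values, 32² = 1024 ≡ 45 (mod 89). The other root is 89 − 32 = 57.

32, 57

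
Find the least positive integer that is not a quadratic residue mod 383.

5

(2/383) = +1, so 2 is a residue.
(3/383) = +1, so 3 is a residue.
(4/383) = +1, so 4 is a residue.
(5/383) = −1, so 5 is the smallest positive non-residue mod 383.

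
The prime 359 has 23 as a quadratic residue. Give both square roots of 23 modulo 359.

89, 270

Since 359 ≡ 3 (mod 4), a square root of 23 is 23^((359+1)/4) = 23^90 mod 359.
Repeated squaring: 23^2≡170, 23^4≡180, 23^8≡90, 23^16≡202, 23^32≡237, 23^64≡165 (mod 359).
23^90 = 23^(64+16+8+2) ≡ 270 (mod 359).
Check: 270² = 72900 ≡ 23 (mod 359). The two roots are 89 and 270.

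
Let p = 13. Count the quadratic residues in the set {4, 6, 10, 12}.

3

(4/13) = +1 → QR.
(6/13) = -1 → non-residue.
(10/13) = +1 → QR.
(12/13) = +1 → QR.
Total quadratic residues among the 4: 3.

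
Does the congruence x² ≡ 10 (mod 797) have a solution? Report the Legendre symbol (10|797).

1

Pull out 2: since 797 ≡ 5 (mod 8), (2/797) = -1.
Reciprocity: 5 ≡ 1 and 797 ≡ 1 (mod 4), so (5/797) = +(797/5).
Reduce top mod 5: now compute (2/5).
Pull out 2: since 5 ≡ 5 (mod 8), (2/5) = -1.
Reached (1/5) = 1. Collecting the sign flips along the way, the symbol is +1.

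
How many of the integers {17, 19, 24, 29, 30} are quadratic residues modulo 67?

4

(17/67) = +1 → QR.
(19/67) = +1 → QR.
(24/67) = +1 → QR.
(29/67) = +1 → QR.
(30/67) = -1 → non-residue.
Total quadratic residues among the 5: 4.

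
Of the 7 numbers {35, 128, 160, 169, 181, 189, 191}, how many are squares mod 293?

(35/293) = +1 → QR.
(128/293) = -1 → non-residue.
(160/293) = +1 → QR.
(169/293) = +1 → QR.
(181/293) = -1 → non-residue.
(189/293) = +1 → QR.
(191/293) = +1 → QR.
Total quadratic residues among the 7: 5.

5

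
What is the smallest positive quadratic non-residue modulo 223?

3

(2/223) = +1, so 2 is a residue.
(3/223) = −1, so 3 is the smallest positive non-residue mod 223.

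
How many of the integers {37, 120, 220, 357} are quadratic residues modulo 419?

(37/419) = +1 → QR.
(120/419) = -1 → non-residue.
(220/419) = -1 → non-residue.
(357/419) = -1 → non-residue.
Total quadratic residues among the 4: 1.

1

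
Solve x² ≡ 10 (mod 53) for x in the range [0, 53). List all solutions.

13, 40

53 ≡ 1 (mod 4), so we find a root by search.
Trying successive values, 13² = 169 ≡ 10 (mod 53). The other root is 53 − 13 = 40.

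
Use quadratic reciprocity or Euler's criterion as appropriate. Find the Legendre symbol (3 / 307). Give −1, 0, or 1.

Euler's criterion: (3/307) ≡ 3^153 (mod 307).
3^2 ≡ 9 (mod 307)
3^4 ≡ 81 (mod 307)
3^8 ≡ 114 (mod 307)
3^16 ≡ 102 (mod 307)
3^32 ≡ 273 (mod 307)
3^64 ≡ 235 (mod 307)
3^128 ≡ 272 (mod 307)
3^153 = 3^(128+16+8+1) ≡ 306 (mod 307).
Result is 306 ≡ −1, so (3/307) = −1.

-1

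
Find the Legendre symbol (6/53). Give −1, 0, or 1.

Euler's criterion: (6/53) ≡ 6^26 (mod 53).
6^2 ≡ 36 (mod 53)
6^4 ≡ 24 (mod 53)
6^8 ≡ 46 (mod 53)
6^16 ≡ 49 (mod 53)
6^26 = 6^(16+8+2) ≡ 1 (mod 53).
Result is 1, so (6/53) = 1.

1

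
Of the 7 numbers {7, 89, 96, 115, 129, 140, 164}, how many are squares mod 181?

1

(7/181) = -1 → non-residue.
(89/181) = -1 → non-residue.
(96/181) = -1 → non-residue.
(115/181) = -1 → non-residue.
(129/181) = +1 → QR.
(140/181) = -1 → non-residue.
(164/181) = -1 → non-residue.
Total quadratic residues among the 7: 1.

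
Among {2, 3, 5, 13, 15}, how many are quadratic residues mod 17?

3

(2/17) = +1 → QR.
(3/17) = -1 → non-residue.
(5/17) = -1 → non-residue.
(13/17) = +1 → QR.
(15/17) = +1 → QR.
Total quadratic residues among the 5: 3.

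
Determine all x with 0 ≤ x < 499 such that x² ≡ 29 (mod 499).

Since 499 ≡ 3 (mod 4), a square root of 29 is 29^((499+1)/4) = 29^125 mod 499.
Repeated squaring: 29^2≡342, 29^4≡198, 29^8≡282, 29^16≡183, 29^32≡56, 29^64≡142 (mod 499).
29^125 = 29^(64+32+16+8+4+1) ≡ 45 (mod 499).
Check: 45² = 2025 ≡ 29 (mod 499). The two roots are 45 and 454.

45, 454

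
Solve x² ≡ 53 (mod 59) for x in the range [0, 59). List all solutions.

Since 59 ≡ 3 (mod 4), a square root of 53 is 53^((59+1)/4) = 53^15 mod 59.
Repeated squaring: 53^2≡36, 53^4≡57, 53^8≡4 (mod 59).
53^15 = 53^(8+4+2+1) ≡ 17 (mod 59).
Check: 17² = 289 ≡ 53 (mod 59). The two roots are 17 and 42.

17, 42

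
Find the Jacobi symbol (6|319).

-1

Pull out 2: since 319 ≡ 7 (mod 8), (2/319) = +1.
Reciprocity: 3 ≡ 3 and 319 ≡ 3 (mod 4), so (3/319) = −(319/3).
Reduce top mod 3: now compute (1/3).
Reached (1/3) = 1. Collecting the sign flips along the way, the symbol is -1.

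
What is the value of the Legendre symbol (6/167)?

1

Pull out 2: since 167 ≡ 7 (mod 8), (2/167) = +1.
Reciprocity: 3 ≡ 3 and 167 ≡ 3 (mod 4), so (3/167) = −(167/3).
Reduce top mod 3: now compute (2/3).
Pull out 2: since 3 ≡ 3 (mod 8), (2/3) = -1.
Reached (1/3) = 1. Collecting the sign flips along the way, the symbol is +1.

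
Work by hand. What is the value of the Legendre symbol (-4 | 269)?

Euler's criterion: (-4/269) ≡ 265^134 (mod 269).
265^2 ≡ 16 (mod 269)
265^4 ≡ 256 (mod 269)
265^8 ≡ 169 (mod 269)
265^16 ≡ 47 (mod 269)
265^32 ≡ 57 (mod 269)
265^64 ≡ 21 (mod 269)
265^128 ≡ 172 (mod 269)
265^134 = 265^(128+4+2) ≡ 1 (mod 269).
Result is 1, so (-4/269) = 1.

1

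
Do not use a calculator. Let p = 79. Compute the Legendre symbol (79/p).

First reduce: 79 ≡ 0 (mod 79).
Top reduces to 0: gcd > 1, so the symbol is 0.

0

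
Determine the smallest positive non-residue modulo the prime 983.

(2/983) = +1, so 2 is a residue.
(3/983) = +1, so 3 is a residue.
(4/983) = +1, so 4 is a residue.
(5/983) = −1, so 5 is the smallest positive non-residue mod 983.

5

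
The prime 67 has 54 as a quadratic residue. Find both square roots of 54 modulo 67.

Since 67 ≡ 3 (mod 4), a square root of 54 is 54^((67+1)/4) = 54^17 mod 67.
Repeated squaring: 54^2≡35, 54^4≡19, 54^8≡26, 54^16≡6 (mod 67).
54^17 = 54^(16+1) ≡ 56 (mod 67).
Check: 56² = 3136 ≡ 54 (mod 67). The two roots are 11 and 56.

11, 56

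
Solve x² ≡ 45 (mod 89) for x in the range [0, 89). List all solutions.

89 ≡ 1 (mod 4), so we find a root by search.
Trying successive values, 32² = 1024 ≡ 45 (mod 89). The other root is 89 − 32 = 57.

32, 57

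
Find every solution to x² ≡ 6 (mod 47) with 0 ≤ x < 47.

10, 37

Since 47 ≡ 3 (mod 4), a square root of 6 is 6^((47+1)/4) = 6^12 mod 47.
Repeated squaring: 6^2≡36, 6^4≡27, 6^8≡24 (mod 47).
6^12 = 6^(8+4) ≡ 37 (mod 47).
Check: 37² = 1369 ≡ 6 (mod 47). The two roots are 10 and 37.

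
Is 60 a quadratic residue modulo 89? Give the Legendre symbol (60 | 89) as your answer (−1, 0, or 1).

-1

Euler's criterion: (60/89) ≡ 60^44 (mod 89).
60^2 ≡ 40 (mod 89)
60^4 ≡ 87 (mod 89)
60^8 ≡ 4 (mod 89)
60^16 ≡ 16 (mod 89)
60^32 ≡ 78 (mod 89)
60^44 = 60^(32+8+4) ≡ 88 (mod 89).
Result is 88 ≡ −1, so (60/89) = −1.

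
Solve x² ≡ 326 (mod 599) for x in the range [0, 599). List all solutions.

174, 425

Since 599 ≡ 3 (mod 4), a square root of 326 is 326^((599+1)/4) = 326^150 mod 599.
Repeated squaring: 326^2≡253, 326^4≡515, 326^8≡467, 326^16≡53, 326^32≡413, 326^64≡453, 326^128≡351 (mod 599).
326^150 = 326^(128+16+4+2) ≡ 425 (mod 599).
Check: 425² = 180625 ≡ 326 (mod 599). The two roots are 174 and 425.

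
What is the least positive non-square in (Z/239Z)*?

7

(2/239) = +1, so 2 is a residue.
(3/239) = +1, so 3 is a residue.
(4/239) = +1, so 4 is a residue.
(5/239) = +1, so 5 is a residue.
(6/239) = +1, so 6 is a residue.
(7/239) = −1, so 7 is the smallest positive non-residue mod 239.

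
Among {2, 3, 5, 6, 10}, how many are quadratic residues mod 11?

(2/11) = -1 → non-residue.
(3/11) = +1 → QR.
(5/11) = +1 → QR.
(6/11) = -1 → non-residue.
(10/11) = -1 → non-residue.
Total quadratic residues among the 5: 2.

2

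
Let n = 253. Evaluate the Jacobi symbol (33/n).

Reciprocity: 33 ≡ 1 and 253 ≡ 1 (mod 4), so (33/253) = +(253/33).
Reduce top mod 33: now compute (22/33).
Pull out 2: since 33 ≡ 1 (mod 8), (2/33) = +1.
Reciprocity: 11 ≡ 3 and 33 ≡ 1 (mod 4), so (11/33) = +(33/11).
Reduce top mod 11: now compute (0/11).
Top reduces to 0: gcd > 1, so the symbol is 0.

0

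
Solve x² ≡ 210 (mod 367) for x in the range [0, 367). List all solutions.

111, 256

Since 367 ≡ 3 (mod 4), a square root of 210 is 210^((367+1)/4) = 210^92 mod 367.
Repeated squaring: 210^2≡60, 210^4≡297, 210^8≡129, 210^16≡126, 210^32≡95, 210^64≡217 (mod 367).
210^92 = 210^(64+16+8+4) ≡ 256 (mod 367).
Check: 256² = 65536 ≡ 210 (mod 367). The two roots are 111 and 256.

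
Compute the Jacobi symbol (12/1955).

Pull out 2^2: since 1955 ≡ 3 (mod 8), (2/1955) = -1, so (2/1955)^2 = +1.
Reciprocity: 3 ≡ 3 and 1955 ≡ 3 (mod 4), so (3/1955) = −(1955/3).
Reduce top mod 3: now compute (2/3).
Pull out 2: since 3 ≡ 3 (mod 8), (2/3) = -1.
Reached (1/3) = 1. Collecting the sign flips along the way, the symbol is +1.

1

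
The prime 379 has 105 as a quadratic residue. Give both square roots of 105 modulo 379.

22, 357

Since 379 ≡ 3 (mod 4), a square root of 105 is 105^((379+1)/4) = 105^95 mod 379.
Repeated squaring: 105^2≡34, 105^4≡19, 105^8≡361, 105^16≡324, 105^32≡372, 105^64≡49 (mod 379).
105^95 = 105^(64+16+8+4+2+1) ≡ 22 (mod 379).
Check: 22² = 484 ≡ 105 (mod 379). The two roots are 22 and 357.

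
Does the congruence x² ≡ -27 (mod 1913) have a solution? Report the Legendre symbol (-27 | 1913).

First reduce: -27 ≡ 1886 (mod 1913).
Pull out 2: since 1913 ≡ 1 (mod 8), (2/1913) = +1.
Reciprocity: 943 ≡ 3 and 1913 ≡ 1 (mod 4), so (943/1913) = +(1913/943).
Reduce top mod 943: now compute (27/943).
Reciprocity: 27 ≡ 3 and 943 ≡ 3 (mod 4), so (27/943) = −(943/27).
Reduce top mod 27: now compute (25/27).
Reciprocity: 25 ≡ 1 and 27 ≡ 3 (mod 4), so (25/27) = +(27/25).
Reduce top mod 25: now compute (2/25).
Pull out 2: since 25 ≡ 1 (mod 8), (2/25) = +1.
Reached (1/25) = 1. Collecting the sign flips along the way, the symbol is -1.

-1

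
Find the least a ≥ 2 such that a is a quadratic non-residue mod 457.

(2/457) = +1, so 2 is a residue.
(3/457) = +1, so 3 is a residue.
(4/457) = +1, so 4 is a residue.
(5/457) = −1, so 5 is the smallest positive non-residue mod 457.

5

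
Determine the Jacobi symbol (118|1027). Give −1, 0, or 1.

Pull out 2: since 1027 ≡ 3 (mod 8), (2/1027) = -1.
Reciprocity: 59 ≡ 3 and 1027 ≡ 3 (mod 4), so (59/1027) = −(1027/59).
Reduce top mod 59: now compute (24/59).
Pull out 2^3: since 59 ≡ 3 (mod 8), (2/59) = -1, so (2/59)^3 = -1.
Reciprocity: 3 ≡ 3 and 59 ≡ 3 (mod 4), so (3/59) = −(59/3).
Reduce top mod 3: now compute (2/3).
Pull out 2: since 3 ≡ 3 (mod 8), (2/3) = -1.
Reached (1/3) = 1. Collecting the sign flips along the way, the symbol is -1.

-1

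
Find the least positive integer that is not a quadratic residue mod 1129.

(2/1129) = +1, so 2 is a residue.
(3/1129) = +1, so 3 is a residue.
(4/1129) = +1, so 4 is a residue.
(5/1129) = +1, so 5 is a residue.
(6/1129) = +1, so 6 is a residue.
(7/1129) = +1, so 7 is a residue.
(8/1129) = +1, so 8 is a residue.
(9/1129) = +1, so 9 is a residue.
(10/1129) = +1, so 10 is a residue.
(11/1129) = −1, so 11 is the smallest positive non-residue mod 1129.

11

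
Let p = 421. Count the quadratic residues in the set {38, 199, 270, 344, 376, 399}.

4

(38/421) = +1 → QR.
(199/421) = +1 → QR.
(270/421) = -1 → non-residue.
(344/421) = +1 → QR.
(376/421) = +1 → QR.
(399/421) = -1 → non-residue.
Total quadratic residues among the 6: 4.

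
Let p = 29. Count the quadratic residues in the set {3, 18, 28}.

1

(3/29) = -1 → non-residue.
(18/29) = -1 → non-residue.
(28/29) = +1 → QR.
Total quadratic residues among the 3: 1.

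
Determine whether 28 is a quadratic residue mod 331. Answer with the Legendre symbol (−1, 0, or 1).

-1

Pull out 2^2: since 331 ≡ 3 (mod 8), (2/331) = -1, so (2/331)^2 = +1.
Reciprocity: 7 ≡ 3 and 331 ≡ 3 (mod 4), so (7/331) = −(331/7).
Reduce top mod 7: now compute (2/7).
Pull out 2: since 7 ≡ 7 (mod 8), (2/7) = +1.
Reached (1/7) = 1. Collecting the sign flips along the way, the symbol is -1.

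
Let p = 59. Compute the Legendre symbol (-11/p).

1

First reduce: -11 ≡ 48 (mod 59).
Pull out 2^4: since 59 ≡ 3 (mod 8), (2/59) = -1, so (2/59)^4 = +1.
Reciprocity: 3 ≡ 3 and 59 ≡ 3 (mod 4), so (3/59) = −(59/3).
Reduce top mod 3: now compute (2/3).
Pull out 2: since 3 ≡ 3 (mod 8), (2/3) = -1.
Reached (1/3) = 1. Collecting the sign flips along the way, the symbol is +1.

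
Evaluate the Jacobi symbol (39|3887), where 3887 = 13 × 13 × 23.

Reciprocity: 39 ≡ 3 and 3887 ≡ 3 (mod 4), so (39/3887) = −(3887/39).
Reduce top mod 39: now compute (26/39).
Pull out 2: since 39 ≡ 7 (mod 8), (2/39) = +1.
Reciprocity: 13 ≡ 1 and 39 ≡ 3 (mod 4), so (13/39) = +(39/13).
Reduce top mod 13: now compute (0/13).
Top reduces to 0: gcd > 1, so the symbol is 0.

0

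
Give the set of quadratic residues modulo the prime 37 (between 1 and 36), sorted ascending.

1, 3, 4, 7, 9, 10, 11, 12, 16, 21, 25, 26, 27, 28, 30, 33, 34, 36

Square k = 1,…,18 (k and 37−k give the same square):
1²=1, 2²=4, 3²=9, 4²=16, 5²=25, 6²=36, 7²≡12, 8²≡27, 9²≡7, 10²≡26, 11²≡10, 12²≡33, 13²≡21, 14²≡11, 15²≡3, 16²≡34, 17²≡30, 18²≡28 (mod 37).
So the quadratic residues mod 37 are {1, 3, 4, 7, 9, 10, 11, 12, 16, 21, 25, 26, 27, 28, 30, 33, 34, 36}.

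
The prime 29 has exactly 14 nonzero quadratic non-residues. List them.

Square k = 1,…,14 (k and 29−k give the same square):
1²=1, 2²=4, 3²=9, 4²=16, 5²=25, 6²≡7, 7²≡20, 8²≡6, 9²≡23, 10²≡13, 11²≡5, 12²≡28, 13²≡24, 14²≡22 (mod 29).
The residues are {1, 4, 5, 6, 7, 9, 13, 16, 20, 22, 23, 24, 25, 28}; the non-residues are the remaining 14 nonzero classes.

2, 3, 8, 10, 11, 12, 14, 15, 17, 18, 19, 21, 26, 27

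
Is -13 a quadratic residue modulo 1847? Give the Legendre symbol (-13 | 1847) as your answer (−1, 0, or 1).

-1

First reduce: -13 ≡ 1834 (mod 1847).
Pull out 2: since 1847 ≡ 7 (mod 8), (2/1847) = +1.
Reciprocity: 917 ≡ 1 and 1847 ≡ 3 (mod 4), so (917/1847) = +(1847/917).
Reduce top mod 917: now compute (13/917).
Reciprocity: 13 ≡ 1 and 917 ≡ 1 (mod 4), so (13/917) = +(917/13).
Reduce top mod 13: now compute (7/13).
Reciprocity: 7 ≡ 3 and 13 ≡ 1 (mod 4), so (7/13) = +(13/7).
Reduce top mod 7: now compute (6/7).
Pull out 2: since 7 ≡ 7 (mod 8), (2/7) = +1.
Reciprocity: 3 ≡ 3 and 7 ≡ 3 (mod 4), so (3/7) = −(7/3).
Reduce top mod 3: now compute (1/3).
Reached (1/3) = 1. Collecting the sign flips along the way, the symbol is -1.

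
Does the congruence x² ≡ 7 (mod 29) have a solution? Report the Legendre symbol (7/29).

1

Reciprocity: 7 ≡ 3 and 29 ≡ 1 (mod 4), so (7/29) = +(29/7).
Reduce top mod 7: now compute (1/7).
Reached (1/7) = 1. Collecting the sign flips along the way, the symbol is +1.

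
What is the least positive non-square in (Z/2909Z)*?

(2/2909) = −1, so 2 is the smallest positive non-residue mod 2909.

2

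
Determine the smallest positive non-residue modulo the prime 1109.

(2/1109) = −1, so 2 is the smallest positive non-residue mod 1109.

2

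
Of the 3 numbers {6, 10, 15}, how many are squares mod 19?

(6/19) = +1 → QR.
(10/19) = -1 → non-residue.
(15/19) = -1 → non-residue.
Total quadratic residues among the 3: 1.

1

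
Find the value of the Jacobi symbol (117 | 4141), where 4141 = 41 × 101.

Reciprocity: 117 ≡ 1 and 4141 ≡ 1 (mod 4), so (117/4141) = +(4141/117).
Reduce top mod 117: now compute (46/117).
Pull out 2: since 117 ≡ 5 (mod 8), (2/117) = -1.
Reciprocity: 23 ≡ 3 and 117 ≡ 1 (mod 4), so (23/117) = +(117/23).
Reduce top mod 23: now compute (2/23).
Pull out 2: since 23 ≡ 7 (mod 8), (2/23) = +1.
Reached (1/23) = 1. Collecting the sign flips along the way, the symbol is -1.

-1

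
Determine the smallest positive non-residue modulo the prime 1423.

(2/1423) = +1, so 2 is a residue.
(3/1423) = −1, so 3 is the smallest positive non-residue mod 1423.

3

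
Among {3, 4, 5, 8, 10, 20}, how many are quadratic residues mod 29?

(3/29) = -1 → non-residue.
(4/29) = +1 → QR.
(5/29) = +1 → QR.
(8/29) = -1 → non-residue.
(10/29) = -1 → non-residue.
(20/29) = +1 → QR.
Total quadratic residues among the 6: 3.

3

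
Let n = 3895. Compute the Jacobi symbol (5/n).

Reciprocity: 5 ≡ 1 and 3895 ≡ 3 (mod 4), so (5/3895) = +(3895/5).
Reduce top mod 5: now compute (0/5).
Top reduces to 0: gcd > 1, so the symbol is 0.

0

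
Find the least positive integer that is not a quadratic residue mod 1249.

7

(2/1249) = +1, so 2 is a residue.
(3/1249) = +1, so 3 is a residue.
(4/1249) = +1, so 4 is a residue.
(5/1249) = +1, so 5 is a residue.
(6/1249) = +1, so 6 is a residue.
(7/1249) = −1, so 7 is the smallest positive non-residue mod 1249.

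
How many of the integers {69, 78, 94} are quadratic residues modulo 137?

(69/137) = +1 → QR.
(78/137) = +1 → QR.
(94/137) = -1 → non-residue.
Total quadratic residues among the 3: 2.

2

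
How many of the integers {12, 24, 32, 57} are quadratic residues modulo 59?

(12/59) = +1 → QR.
(24/59) = -1 → non-residue.
(32/59) = -1 → non-residue.
(57/59) = +1 → QR.
Total quadratic residues among the 4: 2.

2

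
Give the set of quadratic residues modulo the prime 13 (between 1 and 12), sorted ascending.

1 3 4 9 10 12

Square k = 1,…,6 (k and 13−k give the same square):
1²=1, 2²=4, 3²=9, 4²≡3, 5²≡12, 6²≡10 (mod 13).
So the quadratic residues mod 13 are {1, 3, 4, 9, 10, 12}.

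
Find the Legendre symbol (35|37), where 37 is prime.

Reciprocity: 35 ≡ 3 and 37 ≡ 1 (mod 4), so (35/37) = +(37/35).
Reduce top mod 35: now compute (2/35).
Pull out 2: since 35 ≡ 3 (mod 8), (2/35) = -1.
Reached (1/35) = 1. Collecting the sign flips along the way, the symbol is -1.

-1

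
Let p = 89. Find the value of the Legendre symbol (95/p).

Euler's criterion: (95/89) ≡ 6^44 (mod 89).
6^2 ≡ 36 (mod 89)
6^4 ≡ 50 (mod 89)
6^8 ≡ 8 (mod 89)
6^16 ≡ 64 (mod 89)
6^32 ≡ 2 (mod 89)
6^44 = 6^(32+8+4) ≡ 88 (mod 89).
Result is 88 ≡ −1, so (95/89) = −1.

-1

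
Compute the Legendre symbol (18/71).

Pull out 2: since 71 ≡ 7 (mod 8), (2/71) = +1.
Reciprocity: 9 ≡ 1 and 71 ≡ 3 (mod 4), so (9/71) = +(71/9).
Reduce top mod 9: now compute (8/9).
Pull out 2^3: since 9 ≡ 1 (mod 8), (2/9) = +1, so (2/9)^3 = +1.
Reached (1/9) = 1. Collecting the sign flips along the way, the symbol is +1.

1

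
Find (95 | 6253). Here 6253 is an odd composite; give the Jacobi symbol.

1

Reciprocity: 95 ≡ 3 and 6253 ≡ 1 (mod 4), so (95/6253) = +(6253/95).
Reduce top mod 95: now compute (78/95).
Pull out 2: since 95 ≡ 7 (mod 8), (2/95) = +1.
Reciprocity: 39 ≡ 3 and 95 ≡ 3 (mod 4), so (39/95) = −(95/39).
Reduce top mod 39: now compute (17/39).
Reciprocity: 17 ≡ 1 and 39 ≡ 3 (mod 4), so (17/39) = +(39/17).
Reduce top mod 17: now compute (5/17).
Reciprocity: 5 ≡ 1 and 17 ≡ 1 (mod 4), so (5/17) = +(17/5).
Reduce top mod 5: now compute (2/5).
Pull out 2: since 5 ≡ 5 (mod 8), (2/5) = -1.
Reached (1/5) = 1. Collecting the sign flips along the way, the symbol is +1.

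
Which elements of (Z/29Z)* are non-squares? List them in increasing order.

2, 3, 8, 10, 11, 12, 14, 15, 17, 18, 19, 21, 26, 27

Square k = 1,…,14 (k and 29−k give the same square):
1²=1, 2²=4, 3²=9, 4²=16, 5²=25, 6²≡7, 7²≡20, 8²≡6, 9²≡23, 10²≡13, 11²≡5, 12²≡28, 13²≡24, 14²≡22 (mod 29).
The residues are {1, 4, 5, 6, 7, 9, 13, 16, 20, 22, 23, 24, 25, 28}; the non-residues are the remaining 14 nonzero classes.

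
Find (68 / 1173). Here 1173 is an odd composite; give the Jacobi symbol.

0

Pull out 2^2: since 1173 ≡ 5 (mod 8), (2/1173) = -1, so (2/1173)^2 = +1.
Reciprocity: 17 ≡ 1 and 1173 ≡ 1 (mod 4), so (17/1173) = +(1173/17).
Reduce top mod 17: now compute (0/17).
Top reduces to 0: gcd > 1, so the symbol is 0.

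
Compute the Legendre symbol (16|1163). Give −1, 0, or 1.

Pull out 2^4: since 1163 ≡ 3 (mod 8), (2/1163) = -1, so (2/1163)^4 = +1.
Reached (1/1163) = 1. Collecting the sign flips along the way, the symbol is +1.

1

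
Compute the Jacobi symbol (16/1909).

1

Pull out 2^4: since 1909 ≡ 5 (mod 8), (2/1909) = -1, so (2/1909)^4 = +1.
Reached (1/1909) = 1. Collecting the sign flips along the way, the symbol is +1.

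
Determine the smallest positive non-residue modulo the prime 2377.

(2/2377) = +1, so 2 is a residue.
(3/2377) = +1, so 3 is a residue.
(4/2377) = +1, so 4 is a residue.
(5/2377) = −1, so 5 is the smallest positive non-residue mod 2377.

5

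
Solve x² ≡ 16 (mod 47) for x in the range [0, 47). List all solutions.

4, 43

Since 47 ≡ 3 (mod 4), a square root of 16 is 16^((47+1)/4) = 16^12 mod 47.
Repeated squaring: 16^2≡21, 16^4≡18, 16^8≡42 (mod 47).
16^12 = 16^(8+4) ≡ 4 (mod 47).
Check: 4² = 16 ≡ 16 (mod 47). The two roots are 4 and 43.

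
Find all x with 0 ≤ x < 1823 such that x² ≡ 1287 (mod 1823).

490, 1333

Since 1823 ≡ 3 (mod 4), a square root of 1287 is 1287^((1823+1)/4) = 1287^456 mod 1823.
Repeated squaring: 1287^2≡1085, 1287^4≡1390, 1287^8≡1543, 1287^16≡11, 1287^32≡121, 1287^64≡57, 1287^128≡1426, 1287^256≡831 (mod 1823).
1287^456 = 1287^(256+128+64+8) ≡ 1333 (mod 1823).
Check: 1333² = 1776889 ≡ 1287 (mod 1823). The two roots are 490 and 1333.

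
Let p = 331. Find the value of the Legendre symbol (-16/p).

-1

First reduce: -16 ≡ 315 (mod 331).
Reciprocity: 315 ≡ 3 and 331 ≡ 3 (mod 4), so (315/331) = −(331/315).
Reduce top mod 315: now compute (16/315).
Pull out 2^4: since 315 ≡ 3 (mod 8), (2/315) = -1, so (2/315)^4 = +1.
Reached (1/315) = 1. Collecting the sign flips along the way, the symbol is -1.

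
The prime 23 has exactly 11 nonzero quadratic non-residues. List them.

5 7 10 11 14 15 17 19 20 21 22

Square k = 1,…,11 (k and 23−k give the same square):
1²=1, 2²=4, 3²=9, 4²=16, 5²≡2, 6²≡13, 7²≡3, 8²≡18, 9²≡12, 10²≡8, 11²≡6 (mod 23).
The residues are {1, 2, 3, 4, 6, 8, 9, 12, 13, 16, 18}; the non-residues are the remaining 11 nonzero classes.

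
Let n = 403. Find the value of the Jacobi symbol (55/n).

-1

Reciprocity: 55 ≡ 3 and 403 ≡ 3 (mod 4), so (55/403) = −(403/55).
Reduce top mod 55: now compute (18/55).
Pull out 2: since 55 ≡ 7 (mod 8), (2/55) = +1.
Reciprocity: 9 ≡ 1 and 55 ≡ 3 (mod 4), so (9/55) = +(55/9).
Reduce top mod 9: now compute (1/9).
Reached (1/9) = 1. Collecting the sign flips along the way, the symbol is -1.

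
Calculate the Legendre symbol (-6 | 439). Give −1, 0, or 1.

1

Euler's criterion: (-6/439) ≡ 433^219 (mod 439).
433^2 ≡ 36 (mod 439)
433^4 ≡ 418 (mod 439)
433^8 ≡ 2 (mod 439)
433^16 ≡ 4 (mod 439)
433^32 ≡ 16 (mod 439)
433^64 ≡ 256 (mod 439)
433^128 ≡ 125 (mod 439)
433^219 = 433^(128+64+16+8+2+1) ≡ 1 (mod 439).
Result is 1, so (-6/439) = 1.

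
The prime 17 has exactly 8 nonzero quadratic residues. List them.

1,2,4,8,9,13,15,16

Square k = 1,…,8 (k and 17−k give the same square):
1²=1, 2²=4, 3²=9, 4²=16, 5²≡8, 6²≡2, 7²≡15, 8²≡13 (mod 17).
So the quadratic residues mod 17 are {1, 2, 4, 8, 9, 13, 15, 16}.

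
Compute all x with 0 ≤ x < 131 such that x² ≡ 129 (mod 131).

28, 103

Since 131 ≡ 3 (mod 4), a square root of 129 is 129^((131+1)/4) = 129^33 mod 131.
Repeated squaring: 129^2≡4, 129^4≡16, 129^8≡125, 129^16≡36, 129^32≡117 (mod 131).
129^33 = 129^(32+1) ≡ 28 (mod 131).
Check: 28² = 784 ≡ 129 (mod 131). The two roots are 28 and 103.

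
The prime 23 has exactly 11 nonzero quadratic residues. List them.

Square k = 1,…,11 (k and 23−k give the same square):
1²=1, 2²=4, 3²=9, 4²=16, 5²≡2, 6²≡13, 7²≡3, 8²≡18, 9²≡12, 10²≡8, 11²≡6 (mod 23).
So the quadratic residues mod 23 are {1, 2, 3, 4, 6, 8, 9, 12, 13, 16, 18}.

1 2 3 4 6 8 9 12 13 16 18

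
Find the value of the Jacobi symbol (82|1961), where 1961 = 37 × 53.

Pull out 2: since 1961 ≡ 1 (mod 8), (2/1961) = +1.
Reciprocity: 41 ≡ 1 and 1961 ≡ 1 (mod 4), so (41/1961) = +(1961/41).
Reduce top mod 41: now compute (34/41).
Pull out 2: since 41 ≡ 1 (mod 8), (2/41) = +1.
Reciprocity: 17 ≡ 1 and 41 ≡ 1 (mod 4), so (17/41) = +(41/17).
Reduce top mod 17: now compute (7/17).
Reciprocity: 7 ≡ 3 and 17 ≡ 1 (mod 4), so (7/17) = +(17/7).
Reduce top mod 7: now compute (3/7).
Reciprocity: 3 ≡ 3 and 7 ≡ 3 (mod 4), so (3/7) = −(7/3).
Reduce top mod 3: now compute (1/3).
Reached (1/3) = 1. Collecting the sign flips along the way, the symbol is -1.

-1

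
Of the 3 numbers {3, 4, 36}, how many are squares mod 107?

3

(3/107) = +1 → QR.
(4/107) = +1 → QR.
(36/107) = +1 → QR.
Total quadratic residues among the 3: 3.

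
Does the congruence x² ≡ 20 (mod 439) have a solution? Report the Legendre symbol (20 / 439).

1

Euler's criterion: (20/439) ≡ 20^219 (mod 439).
20^2 ≡ 400 (mod 439)
20^4 ≡ 204 (mod 439)
20^8 ≡ 350 (mod 439)
20^16 ≡ 19 (mod 439)
20^32 ≡ 361 (mod 439)
20^64 ≡ 377 (mod 439)
20^128 ≡ 332 (mod 439)
20^219 = 20^(128+64+16+8+2+1) ≡ 1 (mod 439).
Result is 1, so (20/439) = 1.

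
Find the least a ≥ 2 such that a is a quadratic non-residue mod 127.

(2/127) = +1, so 2 is a residue.
(3/127) = −1, so 3 is the smallest positive non-residue mod 127.

3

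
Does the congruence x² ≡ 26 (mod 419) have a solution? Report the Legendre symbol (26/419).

Euler's criterion: (26/419) ≡ 26^209 (mod 419).
26^2 ≡ 257 (mod 419)
26^4 ≡ 266 (mod 419)
26^8 ≡ 364 (mod 419)
26^16 ≡ 92 (mod 419)
26^32 ≡ 84 (mod 419)
26^64 ≡ 352 (mod 419)
26^128 ≡ 299 (mod 419)
26^209 = 26^(128+64+16+1) ≡ 418 (mod 419).
Result is 418 ≡ −1, so (26/419) = −1.

-1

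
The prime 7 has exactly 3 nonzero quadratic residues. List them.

1 2 4

Square k = 1,…,3 (k and 7−k give the same square):
1²=1, 2²=4, 3²≡2 (mod 7).
So the quadratic residues mod 7 are {1, 2, 4}.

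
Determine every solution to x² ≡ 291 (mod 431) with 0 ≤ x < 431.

Since 431 ≡ 3 (mod 4), a square root of 291 is 291^((431+1)/4) = 291^108 mod 431.
Repeated squaring: 291^2≡205, 291^4≡218, 291^8≡114, 291^16≡66, 291^32≡46, 291^64≡392 (mod 431).
291^108 = 291^(64+32+8+4) ≡ 307 (mod 431).
Check: 307² = 94249 ≡ 291 (mod 431). The two roots are 124 and 307.

124, 307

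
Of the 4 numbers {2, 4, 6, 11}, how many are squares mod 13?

(2/13) = -1 → non-residue.
(4/13) = +1 → QR.
(6/13) = -1 → non-residue.
(11/13) = -1 → non-residue.
Total quadratic residues among the 4: 1.

1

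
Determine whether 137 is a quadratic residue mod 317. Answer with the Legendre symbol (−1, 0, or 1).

Reciprocity: 137 ≡ 1 and 317 ≡ 1 (mod 4), so (137/317) = +(317/137).
Reduce top mod 137: now compute (43/137).
Reciprocity: 43 ≡ 3 and 137 ≡ 1 (mod 4), so (43/137) = +(137/43).
Reduce top mod 43: now compute (8/43).
Pull out 2^3: since 43 ≡ 3 (mod 8), (2/43) = -1, so (2/43)^3 = -1.
Reached (1/43) = 1. Collecting the sign flips along the way, the symbol is -1.

-1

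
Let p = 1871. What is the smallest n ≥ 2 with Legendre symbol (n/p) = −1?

7

(2/1871) = +1, so 2 is a residue.
(3/1871) = +1, so 3 is a residue.
(4/1871) = +1, so 4 is a residue.
(5/1871) = +1, so 5 is a residue.
(6/1871) = +1, so 6 is a residue.
(7/1871) = −1, so 7 is the smallest positive non-residue mod 1871.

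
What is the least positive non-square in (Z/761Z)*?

(2/761) = +1, so 2 is a residue.
(3/761) = −1, so 3 is the smallest positive non-residue mod 761.

3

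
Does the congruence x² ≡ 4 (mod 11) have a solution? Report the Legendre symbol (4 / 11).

1

Euler's criterion: (4/11) ≡ 4^5 (mod 11).
4^2 ≡ 5 (mod 11)
4^4 ≡ 3 (mod 11)
4^5 = 4^(4+1) ≡ 1 (mod 11).
Result is 1, so (4/11) = 1.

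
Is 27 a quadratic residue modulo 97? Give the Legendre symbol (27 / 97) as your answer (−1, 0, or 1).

Euler's criterion: (27/97) ≡ 27^48 (mod 97).
27^2 ≡ 50 (mod 97)
27^4 ≡ 75 (mod 97)
27^8 ≡ 96 (mod 97)
27^16 ≡ 1 (mod 97)
27^32 ≡ 1 (mod 97)
27^48 = 27^(32+16) ≡ 1 (mod 97).
Result is 1, so (27/97) = 1.

1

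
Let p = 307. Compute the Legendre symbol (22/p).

-1

Pull out 2: since 307 ≡ 3 (mod 8), (2/307) = -1.
Reciprocity: 11 ≡ 3 and 307 ≡ 3 (mod 4), so (11/307) = −(307/11).
Reduce top mod 11: now compute (10/11).
Pull out 2: since 11 ≡ 3 (mod 8), (2/11) = -1.
Reciprocity: 5 ≡ 1 and 11 ≡ 3 (mod 4), so (5/11) = +(11/5).
Reduce top mod 5: now compute (1/5).
Reached (1/5) = 1. Collecting the sign flips along the way, the symbol is -1.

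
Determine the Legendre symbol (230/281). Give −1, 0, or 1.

Euler's criterion: (230/281) ≡ 230^140 (mod 281).
230^2 ≡ 72 (mod 281)
230^4 ≡ 126 (mod 281)
230^8 ≡ 140 (mod 281)
230^16 ≡ 211 (mod 281)
230^32 ≡ 123 (mod 281)
230^64 ≡ 236 (mod 281)
230^128 ≡ 58 (mod 281)
230^140 = 230^(128+8+4) ≡ 280 (mod 281).
Result is 280 ≡ −1, so (230/281) = −1.

-1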